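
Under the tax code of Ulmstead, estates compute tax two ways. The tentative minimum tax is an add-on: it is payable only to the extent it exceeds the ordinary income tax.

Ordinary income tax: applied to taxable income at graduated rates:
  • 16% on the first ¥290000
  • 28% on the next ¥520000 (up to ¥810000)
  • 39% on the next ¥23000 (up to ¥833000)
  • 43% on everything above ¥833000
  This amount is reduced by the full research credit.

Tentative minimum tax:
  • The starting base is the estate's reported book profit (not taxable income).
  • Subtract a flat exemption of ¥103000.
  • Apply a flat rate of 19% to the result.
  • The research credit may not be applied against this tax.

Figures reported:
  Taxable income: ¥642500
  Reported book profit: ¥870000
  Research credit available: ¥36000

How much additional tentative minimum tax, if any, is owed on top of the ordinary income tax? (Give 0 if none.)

¥36630

Tentative minimum tax:
  Base (reported book profit): ¥870000
  Less exemption ¥103000 → base ¥767000
  ¥767000 × 19% = ¥145730

Ordinary income tax:
  ¥290000 × 16% = ¥46400
  ¥352500 × 28% = ¥98700
  → ¥145100
  Less research credit ¥36000 → ¥109100

Excess of tentative minimum tax over ordinary income tax: ¥145730 − ¥109100 = ¥36630.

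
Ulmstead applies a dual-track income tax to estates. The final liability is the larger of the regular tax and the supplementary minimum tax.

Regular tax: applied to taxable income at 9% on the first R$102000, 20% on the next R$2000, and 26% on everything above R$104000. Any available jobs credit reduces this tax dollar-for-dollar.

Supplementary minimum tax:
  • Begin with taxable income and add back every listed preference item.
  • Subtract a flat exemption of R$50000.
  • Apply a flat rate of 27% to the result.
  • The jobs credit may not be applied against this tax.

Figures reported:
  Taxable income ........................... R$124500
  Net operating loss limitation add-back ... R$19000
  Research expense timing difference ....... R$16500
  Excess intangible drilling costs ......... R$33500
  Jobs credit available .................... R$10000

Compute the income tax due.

Regular tax:
  R$102000 × 9% = R$9180
  R$2000 × 20% = R$400
  R$20500 × 26% = R$5330
  → R$14910
  Less jobs credit R$10000 → R$4910

Supplementary minimum tax:
  Adjusted income: R$124500 + R$19000 + R$16500 + R$33500 = R$193500
  Less exemption R$50000 → base R$143500
  R$143500 × 27% = R$38745

R$38745 > R$4910, so the supplementary minimum tax is the binding amount.

R$38745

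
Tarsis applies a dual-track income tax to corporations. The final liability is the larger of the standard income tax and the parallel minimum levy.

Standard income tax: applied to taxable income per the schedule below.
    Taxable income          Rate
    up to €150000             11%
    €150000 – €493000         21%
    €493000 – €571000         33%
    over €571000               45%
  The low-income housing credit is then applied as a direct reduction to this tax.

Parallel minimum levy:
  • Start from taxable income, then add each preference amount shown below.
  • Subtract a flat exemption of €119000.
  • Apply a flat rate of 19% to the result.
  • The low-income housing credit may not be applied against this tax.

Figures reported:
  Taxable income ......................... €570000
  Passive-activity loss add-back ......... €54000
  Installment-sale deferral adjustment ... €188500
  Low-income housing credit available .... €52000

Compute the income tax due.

€131765

Parallel minimum levy:
  Adjusted income: €570000 + €54000 + €188500 = €812500
  Less exemption €119000 → base €693500
  €693500 × 19% = €131765

Standard income tax:
  €150000 × 11% = €16500
  €343000 × 21% = €72030
  €77000 × 33% = €25410
  → €113940
  Less low-income housing credit €52000 → €61940

€131765 > €61940, so the parallel minimum levy is the binding amount.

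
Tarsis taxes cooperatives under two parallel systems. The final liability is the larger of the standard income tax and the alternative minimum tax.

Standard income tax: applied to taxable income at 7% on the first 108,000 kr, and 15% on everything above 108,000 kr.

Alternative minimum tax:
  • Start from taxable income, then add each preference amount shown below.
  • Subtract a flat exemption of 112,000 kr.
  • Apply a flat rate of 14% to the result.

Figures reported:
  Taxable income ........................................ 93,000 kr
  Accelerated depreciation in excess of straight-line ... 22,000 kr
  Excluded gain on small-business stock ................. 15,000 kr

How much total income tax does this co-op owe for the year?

Standard income tax:
  93,000 kr × 7% = 6,510 kr

Alternative minimum tax:
  Adjusted income: 93,000 kr + 22,000 kr + 15,000 kr = 130,000 kr
  Less exemption 112,000 kr → base 18,000 kr
  18,000 kr × 14% = 2,520 kr

6,510 kr > 2,520 kr, so the standard income tax governs.

6,510 kr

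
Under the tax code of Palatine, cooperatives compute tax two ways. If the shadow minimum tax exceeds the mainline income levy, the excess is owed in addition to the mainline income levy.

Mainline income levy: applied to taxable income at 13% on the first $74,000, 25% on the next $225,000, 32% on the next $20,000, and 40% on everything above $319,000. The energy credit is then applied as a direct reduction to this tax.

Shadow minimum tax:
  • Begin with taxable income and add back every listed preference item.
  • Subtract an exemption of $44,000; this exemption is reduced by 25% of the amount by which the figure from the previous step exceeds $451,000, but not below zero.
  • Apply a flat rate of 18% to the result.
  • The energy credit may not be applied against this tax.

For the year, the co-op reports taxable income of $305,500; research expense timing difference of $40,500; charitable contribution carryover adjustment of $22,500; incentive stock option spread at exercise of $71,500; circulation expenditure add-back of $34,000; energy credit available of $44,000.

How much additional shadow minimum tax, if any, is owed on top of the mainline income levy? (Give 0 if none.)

Mainline income levy:
  $74,000 × 13% = $9,620
  $225,000 × 25% = $56,250
  $6,500 × 32% = $2,080
  → $67,950
  Less energy credit $44,000 → $23,950

Shadow minimum tax:
  Adjusted income: $305,500 + $40,500 + $22,500 + $71,500 + $34,000 = $474,000
  Exemption: $44,000 − 25% × ($474,000 − $451,000) = $44,000 − $5,750 = $38,250
  Base: $474,000 − $38,250 = $435,750
  $435,750 × 18% = $78,435

Excess of shadow minimum tax over mainline income levy: $78,435 − $23,950 = $54,485.

$54,485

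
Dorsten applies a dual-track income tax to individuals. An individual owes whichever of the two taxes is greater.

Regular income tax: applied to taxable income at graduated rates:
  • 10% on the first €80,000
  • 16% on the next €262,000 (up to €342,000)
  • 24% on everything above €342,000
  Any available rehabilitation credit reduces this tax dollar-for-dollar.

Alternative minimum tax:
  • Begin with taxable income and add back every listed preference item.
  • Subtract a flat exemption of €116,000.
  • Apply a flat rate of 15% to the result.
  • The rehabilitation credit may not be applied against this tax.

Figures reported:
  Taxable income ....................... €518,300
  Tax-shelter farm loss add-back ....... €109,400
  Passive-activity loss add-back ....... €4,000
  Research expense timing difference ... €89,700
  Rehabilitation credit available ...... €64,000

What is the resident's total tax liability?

€90,810

Regular income tax:
  €80,000 × 10% = €8,000
  €262,000 × 16% = €41,920
  €176,300 × 24% = €42,312
  → €92,232
  Less rehabilitation credit €64,000 → €28,232

Alternative minimum tax:
  Adjusted income: €518,300 + €109,400 + €4,000 + €89,700 = €721,400
  Less exemption €116,000 → base €605,400
  €605,400 × 15% = €90,810

€90,810 > €28,232, so the alternative minimum tax is the binding amount.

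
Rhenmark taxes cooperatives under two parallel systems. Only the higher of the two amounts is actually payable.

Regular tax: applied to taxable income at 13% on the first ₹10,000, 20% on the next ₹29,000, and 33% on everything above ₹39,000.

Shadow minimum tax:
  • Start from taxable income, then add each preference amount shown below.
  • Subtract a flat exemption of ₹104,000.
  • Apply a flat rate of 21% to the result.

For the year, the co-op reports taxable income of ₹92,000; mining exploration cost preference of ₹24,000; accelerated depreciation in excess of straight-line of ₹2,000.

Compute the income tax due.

₹24,590

Regular tax:
  ₹10,000 × 13% = ₹1,300
  ₹29,000 × 20% = ₹5,800
  ₹53,000 × 33% = ₹17,490
  → ₹24,590

Shadow minimum tax:
  Adjusted income: ₹92,000 + ₹24,000 + ₹2,000 = ₹118,000
  Less exemption ₹104,000 → base ₹14,000
  ₹14,000 × 21% = ₹2,940

₹24,590 > ₹2,940, so the regular tax governs.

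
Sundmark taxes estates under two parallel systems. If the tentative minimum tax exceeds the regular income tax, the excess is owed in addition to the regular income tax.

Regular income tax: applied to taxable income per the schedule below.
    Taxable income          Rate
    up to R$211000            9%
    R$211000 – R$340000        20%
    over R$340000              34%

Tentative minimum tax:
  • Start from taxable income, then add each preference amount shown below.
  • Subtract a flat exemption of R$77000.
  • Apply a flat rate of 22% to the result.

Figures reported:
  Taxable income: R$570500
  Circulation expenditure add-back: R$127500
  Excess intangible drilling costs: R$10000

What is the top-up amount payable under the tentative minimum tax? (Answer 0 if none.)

R$15660

Tentative minimum tax:
  Adjusted income: R$570500 + R$127500 + R$10000 = R$708000
  Less exemption R$77000 → base R$631000
  R$631000 × 22% = R$138820

Regular income tax:
  R$211000 × 9% = R$18990
  R$129000 × 20% = R$25800
  R$230500 × 34% = R$78370
  → R$123160

Excess of tentative minimum tax over regular income tax: R$138820 − R$123160 = R$15660.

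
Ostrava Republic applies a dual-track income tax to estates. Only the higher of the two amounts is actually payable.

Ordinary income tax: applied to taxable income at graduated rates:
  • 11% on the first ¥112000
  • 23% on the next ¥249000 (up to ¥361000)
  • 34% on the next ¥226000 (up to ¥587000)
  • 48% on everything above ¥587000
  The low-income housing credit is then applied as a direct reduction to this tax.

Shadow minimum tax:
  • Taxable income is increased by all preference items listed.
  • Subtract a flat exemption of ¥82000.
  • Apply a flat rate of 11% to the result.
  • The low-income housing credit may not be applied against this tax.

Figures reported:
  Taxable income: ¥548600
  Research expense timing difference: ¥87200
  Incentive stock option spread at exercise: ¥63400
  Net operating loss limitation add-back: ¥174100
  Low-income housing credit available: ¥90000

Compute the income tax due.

Shadow minimum tax:
  Adjusted income: ¥548600 + ¥87200 + ¥63400 + ¥174100 = ¥873300
  Less exemption ¥82000 → base ¥791300
  ¥791300 × 11% = ¥87043

Ordinary income tax:
  ¥112000 × 11% = ¥12320
  ¥249000 × 23% = ¥57270
  ¥187600 × 34% = ¥63784
  → ¥133374
  Less low-income housing credit ¥90000 → ¥43374

¥87043 > ¥43374, so the shadow minimum tax is the binding amount.

¥87043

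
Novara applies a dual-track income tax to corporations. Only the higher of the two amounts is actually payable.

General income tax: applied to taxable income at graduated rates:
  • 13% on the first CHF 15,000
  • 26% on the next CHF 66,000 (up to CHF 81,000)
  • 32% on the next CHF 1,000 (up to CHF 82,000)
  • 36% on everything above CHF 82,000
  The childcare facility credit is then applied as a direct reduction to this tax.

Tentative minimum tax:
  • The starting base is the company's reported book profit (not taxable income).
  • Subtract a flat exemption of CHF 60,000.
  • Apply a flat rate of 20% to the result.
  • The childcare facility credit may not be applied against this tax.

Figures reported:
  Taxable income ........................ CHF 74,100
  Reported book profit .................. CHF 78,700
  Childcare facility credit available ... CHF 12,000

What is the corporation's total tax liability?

CHF 5,316

Tentative minimum tax:
  Base (reported book profit): CHF 78,700
  Less exemption CHF 60,000 → base CHF 18,700
  CHF 18,700 × 20% = CHF 3,740

General income tax:
  CHF 15,000 × 13% = CHF 1,950
  CHF 59,100 × 26% = CHF 15,366
  → CHF 17,316
  Less childcare facility credit CHF 12,000 → CHF 5,316

CHF 5,316 > CHF 3,740, so the general income tax governs.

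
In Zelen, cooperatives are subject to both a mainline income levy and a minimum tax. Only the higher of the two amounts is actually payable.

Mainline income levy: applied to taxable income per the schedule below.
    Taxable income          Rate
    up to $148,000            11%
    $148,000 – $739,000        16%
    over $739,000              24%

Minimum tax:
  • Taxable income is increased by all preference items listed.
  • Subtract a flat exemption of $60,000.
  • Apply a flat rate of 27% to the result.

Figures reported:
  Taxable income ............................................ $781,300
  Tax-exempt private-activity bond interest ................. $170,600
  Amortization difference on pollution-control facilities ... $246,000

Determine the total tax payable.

Minimum tax:
  Adjusted income: $781,300 + $170,600 + $246,000 = $1,197,900
  Less exemption $60,000 → base $1,137,900
  $1,137,900 × 27% = $307,233

Mainline income levy:
  $148,000 × 11% = $16,280
  $591,000 × 16% = $94,560
  $42,300 × 24% = $10,152
  → $120,992

$307,233 > $120,992, so the minimum tax is the binding amount.

$307,233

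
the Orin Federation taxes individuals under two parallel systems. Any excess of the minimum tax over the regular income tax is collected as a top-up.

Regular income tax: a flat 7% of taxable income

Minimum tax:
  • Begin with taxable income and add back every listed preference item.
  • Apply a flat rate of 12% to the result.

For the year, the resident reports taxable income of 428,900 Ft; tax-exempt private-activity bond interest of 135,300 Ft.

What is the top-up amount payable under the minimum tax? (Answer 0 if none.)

Minimum tax:
  Adjusted income: 428,900 Ft + 135,300 Ft = 564,200 Ft
  564,200 Ft × 12% = 67,704 Ft

Regular income tax:
  428,900 Ft × 7% = 30,023 Ft

Excess of minimum tax over regular income tax: 67,704 Ft − 30,023 Ft = 37,681 Ft.

37,681 Ft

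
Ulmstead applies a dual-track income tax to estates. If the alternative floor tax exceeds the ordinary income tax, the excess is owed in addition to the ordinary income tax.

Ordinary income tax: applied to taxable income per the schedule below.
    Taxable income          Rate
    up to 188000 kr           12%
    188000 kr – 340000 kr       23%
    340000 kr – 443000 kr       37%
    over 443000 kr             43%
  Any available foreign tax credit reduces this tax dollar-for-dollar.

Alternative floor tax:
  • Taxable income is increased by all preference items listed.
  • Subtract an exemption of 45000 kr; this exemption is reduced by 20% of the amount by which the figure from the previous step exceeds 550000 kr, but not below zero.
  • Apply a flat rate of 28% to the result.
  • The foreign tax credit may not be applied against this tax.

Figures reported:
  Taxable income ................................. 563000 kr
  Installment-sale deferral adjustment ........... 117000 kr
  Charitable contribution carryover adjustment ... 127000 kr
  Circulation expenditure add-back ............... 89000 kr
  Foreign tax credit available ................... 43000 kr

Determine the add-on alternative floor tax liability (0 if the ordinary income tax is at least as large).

146650 kr

Alternative floor tax:
  Adjusted income: 563000 kr + 117000 kr + 127000 kr + 89000 kr = 896000 kr
  Exemption: 20% × (896000 kr − 550000 kr) = 69200 kr ≥ 45000 kr, so the exemption is fully phased out
  Base: 896000 kr − 0 kr = 896000 kr
  896000 kr × 28% = 250880 kr

Ordinary income tax:
  188000 kr × 12% = 22560 kr
  152000 kr × 23% = 34960 kr
  103000 kr × 37% = 38110 kr
  120000 kr × 43% = 51600 kr
  → 147230 kr
  Less foreign tax credit 43000 kr → 104230 kr

Excess of alternative floor tax over ordinary income tax: 250880 kr − 104230 kr = 146650 kr.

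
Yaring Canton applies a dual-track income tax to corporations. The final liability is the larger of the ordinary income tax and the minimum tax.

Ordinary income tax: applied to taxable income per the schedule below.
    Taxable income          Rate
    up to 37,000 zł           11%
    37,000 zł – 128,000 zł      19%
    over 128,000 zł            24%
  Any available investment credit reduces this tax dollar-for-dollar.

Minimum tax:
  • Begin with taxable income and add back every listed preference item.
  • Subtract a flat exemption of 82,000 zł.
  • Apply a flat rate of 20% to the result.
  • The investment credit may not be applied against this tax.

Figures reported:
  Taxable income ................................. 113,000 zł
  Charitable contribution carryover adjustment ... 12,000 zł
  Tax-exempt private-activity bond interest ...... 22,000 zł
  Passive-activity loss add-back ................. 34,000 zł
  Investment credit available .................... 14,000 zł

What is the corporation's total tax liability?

19,800 zł

Ordinary income tax:
  37,000 zł × 11% = 4,070 zł
  76,000 zł × 19% = 14,440 zł
  → 18,510 zł
  Less investment credit 14,000 zł → 4,510 zł

Minimum tax:
  Adjusted income: 113,000 zł + 12,000 zł + 22,000 zł + 34,000 zł = 181,000 zł
  Less exemption 82,000 zł → base 99,000 zł
  99,000 zł × 20% = 19,800 zł

19,800 zł > 4,510 zł, so the minimum tax is the binding amount.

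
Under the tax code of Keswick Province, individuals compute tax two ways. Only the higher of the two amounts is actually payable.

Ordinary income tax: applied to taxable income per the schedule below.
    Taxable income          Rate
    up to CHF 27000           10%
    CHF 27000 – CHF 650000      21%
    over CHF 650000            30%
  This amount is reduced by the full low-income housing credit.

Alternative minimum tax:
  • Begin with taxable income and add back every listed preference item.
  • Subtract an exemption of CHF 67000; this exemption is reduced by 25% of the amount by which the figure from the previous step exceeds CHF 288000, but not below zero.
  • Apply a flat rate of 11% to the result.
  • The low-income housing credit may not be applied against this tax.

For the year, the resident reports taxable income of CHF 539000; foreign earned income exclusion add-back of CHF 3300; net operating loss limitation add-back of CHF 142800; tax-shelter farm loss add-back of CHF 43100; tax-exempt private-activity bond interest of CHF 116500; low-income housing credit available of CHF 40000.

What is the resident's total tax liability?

CHF 92917

Ordinary income tax:
  CHF 27000 × 10% = CHF 2700
  CHF 512000 × 21% = CHF 107520
  → CHF 110220
  Less low-income housing credit CHF 40000 → CHF 70220

Alternative minimum tax:
  Adjusted income: CHF 539000 + CHF 3300 + CHF 142800 + CHF 43100 + CHF 116500 = CHF 844700
  Exemption: 25% × (CHF 844700 − CHF 288000) = CHF 139175 ≥ CHF 67000, so the exemption is fully phased out
  Base: CHF 844700 − CHF 0 = CHF 844700
  CHF 844700 × 11% = CHF 92917

CHF 92917 > CHF 70220, so the alternative minimum tax is the binding amount.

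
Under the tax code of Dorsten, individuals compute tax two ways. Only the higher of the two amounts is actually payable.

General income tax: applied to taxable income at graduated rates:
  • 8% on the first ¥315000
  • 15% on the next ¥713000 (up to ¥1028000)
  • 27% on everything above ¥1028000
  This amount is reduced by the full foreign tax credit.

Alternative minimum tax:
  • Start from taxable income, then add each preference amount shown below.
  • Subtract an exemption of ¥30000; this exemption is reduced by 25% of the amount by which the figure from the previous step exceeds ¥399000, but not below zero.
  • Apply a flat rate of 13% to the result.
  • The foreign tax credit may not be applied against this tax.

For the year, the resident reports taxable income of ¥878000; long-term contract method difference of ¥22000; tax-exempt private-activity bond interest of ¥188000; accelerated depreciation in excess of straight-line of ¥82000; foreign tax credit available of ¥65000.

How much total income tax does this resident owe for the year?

¥152100

Alternative minimum tax:
  Adjusted income: ¥878000 + ¥22000 + ¥188000 + ¥82000 = ¥1170000
  Exemption: 25% × (¥1170000 − ¥399000) = ¥192750 ≥ ¥30000, so the exemption is fully phased out
  Base: ¥1170000 − ¥0 = ¥1170000
  ¥1170000 × 13% = ¥152100

General income tax:
  ¥315000 × 8% = ¥25200
  ¥563000 × 15% = ¥84450
  → ¥109650
  Less foreign tax credit ¥65000 → ¥44650

¥152100 > ¥44650, so the alternative minimum tax is the binding amount.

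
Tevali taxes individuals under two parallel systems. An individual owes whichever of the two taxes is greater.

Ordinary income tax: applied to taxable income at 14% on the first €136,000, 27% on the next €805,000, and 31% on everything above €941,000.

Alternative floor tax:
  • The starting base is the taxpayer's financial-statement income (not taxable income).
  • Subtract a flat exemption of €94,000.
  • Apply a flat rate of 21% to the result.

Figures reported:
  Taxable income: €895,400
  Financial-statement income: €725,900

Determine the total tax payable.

Alternative floor tax:
  Base (financial-statement income): €725,900
  Less exemption €94,000 → base €631,900
  €631,900 × 21% = €132,699

Ordinary income tax:
  €136,000 × 14% = €19,040
  €759,400 × 27% = €205,038
  → €224,078

€224,078 > €132,699, so the ordinary income tax governs.

€224,078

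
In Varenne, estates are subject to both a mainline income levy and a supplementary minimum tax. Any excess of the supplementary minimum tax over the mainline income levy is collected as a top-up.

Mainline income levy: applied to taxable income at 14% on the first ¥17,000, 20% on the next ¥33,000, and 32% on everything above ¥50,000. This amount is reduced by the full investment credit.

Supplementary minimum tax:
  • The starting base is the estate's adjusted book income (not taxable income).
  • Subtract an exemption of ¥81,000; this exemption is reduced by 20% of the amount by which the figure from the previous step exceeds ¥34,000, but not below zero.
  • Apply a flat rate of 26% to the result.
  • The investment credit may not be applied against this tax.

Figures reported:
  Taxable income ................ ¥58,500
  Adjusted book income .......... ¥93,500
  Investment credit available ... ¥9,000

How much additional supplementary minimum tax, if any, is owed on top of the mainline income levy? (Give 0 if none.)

Supplementary minimum tax:
  Base (adjusted book income): ¥93,500
  Exemption: ¥81,000 − 20% × (¥93,500 − ¥34,000) = ¥81,000 − ¥11,900 = ¥69,100
  Base: ¥93,500 − ¥69,100 = ¥24,400
  ¥24,400 × 26% = ¥6,344

Mainline income levy:
  ¥17,000 × 14% = ¥2,380
  ¥33,000 × 20% = ¥6,600
  ¥8,500 × 32% = ¥2,720
  → ¥11,700
  Less investment credit ¥9,000 → ¥2,700

Excess of supplementary minimum tax over mainline income levy: ¥6,344 − ¥2,700 = ¥3,644.

¥3,644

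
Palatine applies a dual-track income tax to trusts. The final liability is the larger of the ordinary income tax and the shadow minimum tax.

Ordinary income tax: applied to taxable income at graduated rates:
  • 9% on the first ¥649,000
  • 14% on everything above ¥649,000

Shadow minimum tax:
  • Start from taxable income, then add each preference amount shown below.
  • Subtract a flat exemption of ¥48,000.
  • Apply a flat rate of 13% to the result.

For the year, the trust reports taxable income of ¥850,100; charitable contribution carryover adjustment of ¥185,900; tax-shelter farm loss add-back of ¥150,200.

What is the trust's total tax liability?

¥147,966

Shadow minimum tax:
  Adjusted income: ¥850,100 + ¥185,900 + ¥150,200 = ¥1,186,200
  Less exemption ¥48,000 → base ¥1,138,200
  ¥1,138,200 × 13% = ¥147,966

Ordinary income tax:
  ¥649,000 × 9% = ¥58,410
  ¥201,100 × 14% = ¥28,154
  → ¥86,564

¥147,966 > ¥86,564, so the shadow minimum tax is the binding amount.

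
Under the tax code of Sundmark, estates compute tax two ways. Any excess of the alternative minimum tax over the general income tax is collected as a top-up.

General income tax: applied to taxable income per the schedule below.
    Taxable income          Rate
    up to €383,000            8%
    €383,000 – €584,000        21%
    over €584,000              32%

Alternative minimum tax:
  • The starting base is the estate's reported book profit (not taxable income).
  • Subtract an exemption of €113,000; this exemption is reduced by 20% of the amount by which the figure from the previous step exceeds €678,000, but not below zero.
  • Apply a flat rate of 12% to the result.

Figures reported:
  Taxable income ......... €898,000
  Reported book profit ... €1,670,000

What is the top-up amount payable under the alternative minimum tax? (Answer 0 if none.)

Alternative minimum tax:
  Base (reported book profit): €1,670,000
  Exemption: 20% × (€1,670,000 − €678,000) = €198,400 ≥ €113,000, so the exemption is fully phased out
  Base: €1,670,000 − €0 = €1,670,000
  €1,670,000 × 12% = €200,400

General income tax:
  €383,000 × 8% = €30,640
  €201,000 × 21% = €42,210
  €314,000 × 32% = €100,480
  → €173,330

Excess of alternative minimum tax over general income tax: €200,400 − €173,330 = €27,070.

€27,070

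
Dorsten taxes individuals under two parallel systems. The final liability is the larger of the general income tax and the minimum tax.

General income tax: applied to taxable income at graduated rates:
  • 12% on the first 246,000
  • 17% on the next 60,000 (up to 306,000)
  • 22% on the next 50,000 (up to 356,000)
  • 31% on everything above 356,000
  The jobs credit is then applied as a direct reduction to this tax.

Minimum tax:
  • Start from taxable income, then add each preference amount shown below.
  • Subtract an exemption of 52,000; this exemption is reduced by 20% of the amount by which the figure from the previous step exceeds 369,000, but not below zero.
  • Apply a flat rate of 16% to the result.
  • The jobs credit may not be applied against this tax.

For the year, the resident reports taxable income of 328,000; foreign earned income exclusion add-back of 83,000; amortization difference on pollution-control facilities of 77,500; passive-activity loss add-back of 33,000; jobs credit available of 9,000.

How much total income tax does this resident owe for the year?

Minimum tax:
  Adjusted income: 328,000 + 83,000 + 77,500 + 33,000 = 521,500
  Exemption: 52,000 − 20% × (521,500 − 369,000) = 52,000 − 30,500 = 21,500
  Base: 521,500 − 21,500 = 500,000
  500,000 × 16% = 80,000

General income tax:
  246,000 × 12% = 29,520
  60,000 × 17% = 10,200
  22,000 × 22% = 4,840
  → 44,560
  Less jobs credit 9,000 → 35,560

80,000 > 35,560, so the minimum tax is the binding amount.

80,000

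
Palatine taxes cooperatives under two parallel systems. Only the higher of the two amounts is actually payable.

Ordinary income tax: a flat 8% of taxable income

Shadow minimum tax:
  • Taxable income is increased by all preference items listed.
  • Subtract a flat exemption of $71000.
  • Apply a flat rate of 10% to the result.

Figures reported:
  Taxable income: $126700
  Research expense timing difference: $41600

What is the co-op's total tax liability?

Shadow minimum tax:
  Adjusted income: $126700 + $41600 = $168300
  Less exemption $71000 → base $97300
  $97300 × 10% = $9730

Ordinary income tax:
  $126700 × 8% = $10136

$10136 > $9730, so the ordinary income tax governs.

$10136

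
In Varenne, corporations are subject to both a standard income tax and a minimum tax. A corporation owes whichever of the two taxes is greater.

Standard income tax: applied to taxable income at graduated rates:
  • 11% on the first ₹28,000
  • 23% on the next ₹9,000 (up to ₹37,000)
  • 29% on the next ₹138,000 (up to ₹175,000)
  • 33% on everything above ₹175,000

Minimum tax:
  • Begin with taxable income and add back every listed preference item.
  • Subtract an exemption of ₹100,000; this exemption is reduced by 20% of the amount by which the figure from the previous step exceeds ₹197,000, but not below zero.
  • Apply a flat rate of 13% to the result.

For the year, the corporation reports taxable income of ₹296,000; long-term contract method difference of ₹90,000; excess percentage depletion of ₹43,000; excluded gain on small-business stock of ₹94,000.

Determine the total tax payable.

Minimum tax:
  Adjusted income: ₹296,000 + ₹90,000 + ₹43,000 + ₹94,000 = ₹523,000
  Exemption: ₹100,000 − 20% × (₹523,000 − ₹197,000) = ₹100,000 − ₹65,200 = ₹34,800
  Base: ₹523,000 − ₹34,800 = ₹488,200
  ₹488,200 × 13% = ₹63,466

Standard income tax:
  ₹28,000 × 11% = ₹3,080
  ₹9,000 × 23% = ₹2,070
  ₹138,000 × 29% = ₹40,020
  ₹121,000 × 33% = ₹39,930
  → ₹85,100

₹85,100 > ₹63,466, so the standard income tax governs.

₹85,100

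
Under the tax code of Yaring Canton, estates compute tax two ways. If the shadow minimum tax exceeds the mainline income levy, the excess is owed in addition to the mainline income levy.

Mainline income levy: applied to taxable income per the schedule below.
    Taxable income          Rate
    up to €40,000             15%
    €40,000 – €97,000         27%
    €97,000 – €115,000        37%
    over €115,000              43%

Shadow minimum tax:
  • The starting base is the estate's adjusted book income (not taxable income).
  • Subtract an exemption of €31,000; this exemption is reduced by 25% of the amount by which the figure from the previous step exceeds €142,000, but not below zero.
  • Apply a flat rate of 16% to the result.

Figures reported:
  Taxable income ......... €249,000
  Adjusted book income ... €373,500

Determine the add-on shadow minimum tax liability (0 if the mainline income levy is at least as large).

€0

Mainline income levy:
  €40,000 × 15% = €6,000
  €57,000 × 27% = €15,390
  €18,000 × 37% = €6,660
  €134,000 × 43% = €57,620
  → €85,670

Shadow minimum tax:
  Base (adjusted book income): €373,500
  Exemption: 25% × (€373,500 − €142,000) = €57,875 ≥ €31,000, so the exemption is fully phased out
  Base: €373,500 − €0 = €373,500
  €373,500 × 16% = €59,760

€59,760 ≤ €85,670, so no add-on is due.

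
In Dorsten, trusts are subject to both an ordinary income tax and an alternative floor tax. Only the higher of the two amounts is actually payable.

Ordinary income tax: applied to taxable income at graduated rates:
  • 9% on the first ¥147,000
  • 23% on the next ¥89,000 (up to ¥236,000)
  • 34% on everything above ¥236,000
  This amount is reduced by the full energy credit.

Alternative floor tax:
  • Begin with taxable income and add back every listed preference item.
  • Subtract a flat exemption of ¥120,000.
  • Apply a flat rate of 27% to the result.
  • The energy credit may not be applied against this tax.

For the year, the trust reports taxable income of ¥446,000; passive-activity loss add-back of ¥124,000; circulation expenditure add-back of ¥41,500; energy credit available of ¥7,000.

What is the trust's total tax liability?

¥132,705

Ordinary income tax:
  ¥147,000 × 9% = ¥13,230
  ¥89,000 × 23% = ¥20,470
  ¥210,000 × 34% = ¥71,400
  → ¥105,100
  Less energy credit ¥7,000 → ¥98,100

Alternative floor tax:
  Adjusted income: ¥446,000 + ¥124,000 + ¥41,500 = ¥611,500
  Less exemption ¥120,000 → base ¥491,500
  ¥491,500 × 27% = ¥132,705

¥132,705 > ¥98,100, so the alternative floor tax is the binding amount.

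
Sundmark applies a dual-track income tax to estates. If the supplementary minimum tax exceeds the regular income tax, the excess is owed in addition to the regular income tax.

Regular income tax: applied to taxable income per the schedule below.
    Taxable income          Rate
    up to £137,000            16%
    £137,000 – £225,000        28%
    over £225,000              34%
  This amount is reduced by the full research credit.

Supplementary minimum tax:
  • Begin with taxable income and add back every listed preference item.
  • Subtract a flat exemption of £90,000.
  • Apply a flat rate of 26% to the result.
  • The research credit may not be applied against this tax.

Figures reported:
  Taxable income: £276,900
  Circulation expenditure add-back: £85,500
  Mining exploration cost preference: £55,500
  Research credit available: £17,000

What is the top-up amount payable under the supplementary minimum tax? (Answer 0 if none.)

£38,048

Regular income tax:
  £137,000 × 16% = £21,920
  £88,000 × 28% = £24,640
  £51,900 × 34% = £17,646
  → £64,206
  Less research credit £17,000 → £47,206

Supplementary minimum tax:
  Adjusted income: £276,900 + £85,500 + £55,500 = £417,900
  Less exemption £90,000 → base £327,900
  £327,900 × 26% = £85,254

Excess of supplementary minimum tax over regular income tax: £85,254 − £47,206 = £38,048.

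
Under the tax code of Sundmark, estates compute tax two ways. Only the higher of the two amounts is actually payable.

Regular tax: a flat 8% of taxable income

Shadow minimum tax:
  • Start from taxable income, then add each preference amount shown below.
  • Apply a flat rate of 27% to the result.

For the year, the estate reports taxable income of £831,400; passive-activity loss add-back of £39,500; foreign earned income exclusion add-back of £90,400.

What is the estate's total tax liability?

£259,551

Shadow minimum tax:
  Adjusted income: £831,400 + £39,500 + £90,400 = £961,300
  £961,300 × 27% = £259,551

Regular tax:
  £831,400 × 8% = £66,512

£259,551 > £66,512, so the shadow minimum tax is the binding amount.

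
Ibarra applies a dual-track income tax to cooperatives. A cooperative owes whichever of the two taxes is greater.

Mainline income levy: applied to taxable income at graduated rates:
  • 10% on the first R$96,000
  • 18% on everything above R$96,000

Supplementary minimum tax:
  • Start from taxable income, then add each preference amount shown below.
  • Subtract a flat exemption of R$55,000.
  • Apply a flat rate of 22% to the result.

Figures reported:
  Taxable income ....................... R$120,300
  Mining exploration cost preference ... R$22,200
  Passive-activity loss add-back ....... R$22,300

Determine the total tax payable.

R$24,156

Supplementary minimum tax:
  Adjusted income: R$120,300 + R$22,200 + R$22,300 = R$164,800
  Less exemption R$55,000 → base R$109,800
  R$109,800 × 22% = R$24,156

Mainline income levy:
  R$96,000 × 10% = R$9,600
  R$24,300 × 18% = R$4,374
  → R$13,974

R$24,156 > R$13,974, so the supplementary minimum tax is the binding amount.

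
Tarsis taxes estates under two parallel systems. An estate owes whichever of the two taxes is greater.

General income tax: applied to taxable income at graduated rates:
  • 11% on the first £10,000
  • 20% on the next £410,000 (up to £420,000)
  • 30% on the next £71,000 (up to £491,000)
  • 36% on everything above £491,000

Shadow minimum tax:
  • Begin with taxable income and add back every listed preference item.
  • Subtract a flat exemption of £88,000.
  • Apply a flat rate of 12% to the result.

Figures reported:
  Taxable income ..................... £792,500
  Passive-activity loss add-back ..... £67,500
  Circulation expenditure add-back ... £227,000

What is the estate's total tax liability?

General income tax:
  £10,000 × 11% = £1,100
  £410,000 × 20% = £82,000
  £71,000 × 30% = £21,300
  £301,500 × 36% = £108,540
  → £212,940

Shadow minimum tax:
  Adjusted income: £792,500 + £67,500 + £227,000 = £1,087,000
  Less exemption £88,000 → base £999,000
  £999,000 × 12% = £119,880

£212,940 > £119,880, so the general income tax governs.

£212,940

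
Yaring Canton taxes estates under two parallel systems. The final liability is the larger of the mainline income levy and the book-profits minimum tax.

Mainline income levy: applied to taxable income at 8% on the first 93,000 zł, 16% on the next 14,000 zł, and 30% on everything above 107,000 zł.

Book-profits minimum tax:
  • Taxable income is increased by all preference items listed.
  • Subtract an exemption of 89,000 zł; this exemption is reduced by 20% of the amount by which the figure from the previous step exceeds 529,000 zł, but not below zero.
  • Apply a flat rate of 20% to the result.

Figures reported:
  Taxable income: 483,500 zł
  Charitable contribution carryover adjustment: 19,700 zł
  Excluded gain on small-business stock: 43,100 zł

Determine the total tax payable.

122,630 zł

Mainline income levy:
  93,000 zł × 8% = 7,440 zł
  14,000 zł × 16% = 2,240 zł
  376,500 zł × 30% = 112,950 zł
  → 122,630 zł

Book-profits minimum tax:
  Adjusted income: 483,500 zł + 19,700 zł + 43,100 zł = 546,300 zł
  Exemption: 89,000 zł − 20% × (546,300 zł − 529,000 zł) = 89,000 zł − 3,460 zł = 85,540 zł
  Base: 546,300 zł − 85,540 zł = 460,760 zł
  460,760 zł × 20% = 92,152 zł

122,630 zł > 92,152 zł, so the mainline income levy governs.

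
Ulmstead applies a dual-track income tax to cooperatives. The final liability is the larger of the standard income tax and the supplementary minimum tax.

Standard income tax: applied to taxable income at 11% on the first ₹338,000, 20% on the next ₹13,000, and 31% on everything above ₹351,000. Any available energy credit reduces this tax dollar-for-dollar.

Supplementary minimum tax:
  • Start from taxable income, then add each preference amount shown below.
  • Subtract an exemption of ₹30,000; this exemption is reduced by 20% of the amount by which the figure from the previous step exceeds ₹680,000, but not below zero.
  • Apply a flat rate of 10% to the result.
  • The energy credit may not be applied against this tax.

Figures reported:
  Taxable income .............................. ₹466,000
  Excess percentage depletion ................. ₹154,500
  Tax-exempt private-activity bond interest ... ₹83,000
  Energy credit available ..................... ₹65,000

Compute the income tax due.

Supplementary minimum tax:
  Adjusted income: ₹466,000 + ₹154,500 + ₹83,000 = ₹703,500
  Exemption: ₹30,000 − 20% × (₹703,500 − ₹680,000) = ₹30,000 − ₹4,700 = ₹25,300
  Base: ₹703,500 − ₹25,300 = ₹678,200
  ₹678,200 × 10% = ₹67,820

Standard income tax:
  ₹338,000 × 11% = ₹37,180
  ₹13,000 × 20% = ₹2,600
  ₹115,000 × 31% = ₹35,650
  → ₹75,430
  Less energy credit ₹65,000 → ₹10,430

₹67,820 > ₹10,430, so the supplementary minimum tax is the binding amount.

₹67,820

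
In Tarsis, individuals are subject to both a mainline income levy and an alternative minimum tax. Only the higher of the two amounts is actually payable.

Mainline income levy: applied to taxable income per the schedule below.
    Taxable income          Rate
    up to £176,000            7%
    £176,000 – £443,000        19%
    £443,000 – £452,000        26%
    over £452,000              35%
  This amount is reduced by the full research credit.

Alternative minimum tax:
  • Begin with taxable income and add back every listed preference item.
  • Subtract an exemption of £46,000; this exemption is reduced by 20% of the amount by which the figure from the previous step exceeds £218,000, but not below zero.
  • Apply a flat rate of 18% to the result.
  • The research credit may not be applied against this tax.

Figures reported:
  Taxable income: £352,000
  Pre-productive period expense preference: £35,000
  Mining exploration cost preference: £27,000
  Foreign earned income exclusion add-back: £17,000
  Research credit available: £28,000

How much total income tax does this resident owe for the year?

Mainline income levy:
  £176,000 × 7% = £12,320
  £176,000 × 19% = £33,440
  → £45,760
  Less research credit £28,000 → £17,760

Alternative minimum tax:
  Adjusted income: £352,000 + £35,000 + £27,000 + £17,000 = £431,000
  Exemption: £46,000 − 20% × (£431,000 − £218,000) = £46,000 − £42,600 = £3,400
  Base: £431,000 − £3,400 = £427,600
  £427,600 × 18% = £76,968

£76,968 > £17,760, so the alternative minimum tax is the binding amount.

£76,968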